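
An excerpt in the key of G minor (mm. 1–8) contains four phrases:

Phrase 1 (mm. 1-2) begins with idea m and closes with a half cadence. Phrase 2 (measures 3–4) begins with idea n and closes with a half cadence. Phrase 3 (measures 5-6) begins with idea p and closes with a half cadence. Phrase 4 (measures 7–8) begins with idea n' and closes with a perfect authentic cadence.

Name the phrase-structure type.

Four phrases in two halves: the first half (bars 1-4) ends with a half cadence, the second (mm. 5–8) with a perfect authentic cadence — a large antecedent–consequent pair, i.e. a double period.
Phrase 3 begins with different material from phrase 1, making it contrasting.

contrasting double period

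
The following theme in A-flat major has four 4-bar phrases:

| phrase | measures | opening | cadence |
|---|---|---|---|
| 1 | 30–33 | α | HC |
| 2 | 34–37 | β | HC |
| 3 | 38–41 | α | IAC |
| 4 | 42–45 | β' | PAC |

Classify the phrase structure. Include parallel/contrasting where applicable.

parallel double period

Four phrases in two halves: the first half (measures 30-37) ends with a half cadence, the second (mm. 38-45) with a perfect authentic cadence — a large antecedent–consequent pair, i.e. a double period.
Phrase 3 begins with the same material as phrase 1, making it parallel.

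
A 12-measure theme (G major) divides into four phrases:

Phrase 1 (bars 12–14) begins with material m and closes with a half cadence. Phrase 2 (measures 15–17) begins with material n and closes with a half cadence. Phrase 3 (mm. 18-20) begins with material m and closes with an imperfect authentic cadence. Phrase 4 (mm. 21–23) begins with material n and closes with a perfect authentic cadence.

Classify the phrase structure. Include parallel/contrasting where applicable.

parallel double period

Four phrases in two halves: the first half (mm. 12-17) ends with a half cadence, the second (mm. 18-23) with a perfect authentic cadence — a large antecedent–consequent pair, i.e. a double period.
Phrase 3 begins with the same material as phrase 1, making it parallel.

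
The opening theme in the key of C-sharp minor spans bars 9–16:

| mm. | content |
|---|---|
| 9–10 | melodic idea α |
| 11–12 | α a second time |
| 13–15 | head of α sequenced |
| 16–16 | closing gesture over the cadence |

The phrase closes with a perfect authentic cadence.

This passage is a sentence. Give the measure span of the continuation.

After the presentation (bars 9–12), the continuation covers the fragmentation through the cadence: bars 13–16.

measures 13–16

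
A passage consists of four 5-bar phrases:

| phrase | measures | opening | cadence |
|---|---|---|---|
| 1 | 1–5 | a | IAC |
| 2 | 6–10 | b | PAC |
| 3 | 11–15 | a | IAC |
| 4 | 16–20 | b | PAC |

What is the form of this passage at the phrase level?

The cadence pattern IAC–PAC–IAC–PAC is weak–strong twice, and phrases 3–4 restate phrases 1–2: a period heard twice, not a double period (which would end weakly at phrase 2).

repeated period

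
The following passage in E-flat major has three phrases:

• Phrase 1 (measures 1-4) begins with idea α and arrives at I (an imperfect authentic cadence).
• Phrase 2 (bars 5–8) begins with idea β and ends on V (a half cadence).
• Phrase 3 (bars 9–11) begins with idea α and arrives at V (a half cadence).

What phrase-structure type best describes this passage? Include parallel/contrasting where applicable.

phrase group

The final phrase closes with a half cadence, which is not stronger than the preceding half cadence; the 3 phrases lack an overall antecedent–consequent design and so form a phrase group.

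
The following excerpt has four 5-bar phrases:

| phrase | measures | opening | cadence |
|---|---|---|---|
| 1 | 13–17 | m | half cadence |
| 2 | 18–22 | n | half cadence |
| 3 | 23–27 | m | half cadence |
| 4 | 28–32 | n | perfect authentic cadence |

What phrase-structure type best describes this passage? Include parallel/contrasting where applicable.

Four phrases in two halves: the first half (measures 13-22) ends with a half cadence, the second (mm. 23–32) with a perfect authentic cadence — a large antecedent–consequent pair, i.e. a double period.
Phrase 3 begins with the same material as phrase 1, making it parallel.

parallel double period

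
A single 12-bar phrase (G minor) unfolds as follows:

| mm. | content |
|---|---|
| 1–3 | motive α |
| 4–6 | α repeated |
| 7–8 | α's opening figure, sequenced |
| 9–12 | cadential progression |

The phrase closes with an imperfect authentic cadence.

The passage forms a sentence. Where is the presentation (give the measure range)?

measures 1–6

The presentation of a sentence is the basic idea (mm. 1–3) plus its repetition (bars 4–6); the presentation is therefore mm. 1–6.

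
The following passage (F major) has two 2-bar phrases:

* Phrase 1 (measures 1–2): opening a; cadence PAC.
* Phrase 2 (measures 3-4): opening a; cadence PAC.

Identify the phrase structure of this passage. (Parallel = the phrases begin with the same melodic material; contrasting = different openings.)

repeated phrase

Both phrases have the same opening (a) and the same cadence (perfect authentic cadence): the second is a restatement, not a consequent, so this is a repeated phrase rather than a period.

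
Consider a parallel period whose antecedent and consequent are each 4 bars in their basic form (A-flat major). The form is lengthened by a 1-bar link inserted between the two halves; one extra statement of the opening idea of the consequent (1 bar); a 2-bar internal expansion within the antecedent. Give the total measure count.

Basic parallel period: 4 + 4 = 8 bars.
8 (basic form) + 1 (link) + 1 (extra statement) + 2 (internal expansion) = 12.

12 measures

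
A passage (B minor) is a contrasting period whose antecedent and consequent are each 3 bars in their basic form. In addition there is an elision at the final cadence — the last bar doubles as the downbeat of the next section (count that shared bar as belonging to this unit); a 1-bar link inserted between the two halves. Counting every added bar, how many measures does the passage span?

Basic contrasting period: 3 + 3 = 6 bars.
6 (basic form) + 1 (link) = 7.
The elision shares a bar with the next section but does not change this unit's count.

7 measures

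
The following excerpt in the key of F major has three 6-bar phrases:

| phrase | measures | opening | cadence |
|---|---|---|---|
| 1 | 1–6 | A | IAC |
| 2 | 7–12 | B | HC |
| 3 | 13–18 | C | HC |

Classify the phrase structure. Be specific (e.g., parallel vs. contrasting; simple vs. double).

The final phrase closes with a half cadence, which is not stronger than the preceding half cadence; the 3 phrases lack an overall antecedent–consequent design and so form a phrase group.

phrase group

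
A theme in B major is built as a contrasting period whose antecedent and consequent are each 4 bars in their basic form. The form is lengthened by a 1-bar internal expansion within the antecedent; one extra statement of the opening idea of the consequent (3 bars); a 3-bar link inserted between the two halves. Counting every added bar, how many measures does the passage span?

Basic contrasting period: 4 + 4 = 8 bars.
8 (basic form) + 1 (internal expansion) + 3 (extra statement) + 3 (link) = 15.

15 measures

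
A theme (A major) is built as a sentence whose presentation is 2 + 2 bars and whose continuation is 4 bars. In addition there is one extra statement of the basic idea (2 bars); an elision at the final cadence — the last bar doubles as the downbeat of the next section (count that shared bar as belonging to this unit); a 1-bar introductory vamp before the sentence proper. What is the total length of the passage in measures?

Basic sentence: 2 + 2 + 4 = 8 bars.
8 (basic form) + 2 (extra statement) + 1 (introduction) = 11.
The elision shares a bar with the next section but does not change this unit's count.

11 measures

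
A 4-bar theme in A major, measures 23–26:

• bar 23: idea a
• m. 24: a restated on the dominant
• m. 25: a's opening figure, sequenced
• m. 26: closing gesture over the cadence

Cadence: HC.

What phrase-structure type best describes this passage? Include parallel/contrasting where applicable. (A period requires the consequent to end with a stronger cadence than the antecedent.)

Basic idea (measure 23) + its repetition (m. 24) form the presentation; fragmentation and cadence (mm. 25–26) form the continuation — the 4-bar whole is a sentence.

sentence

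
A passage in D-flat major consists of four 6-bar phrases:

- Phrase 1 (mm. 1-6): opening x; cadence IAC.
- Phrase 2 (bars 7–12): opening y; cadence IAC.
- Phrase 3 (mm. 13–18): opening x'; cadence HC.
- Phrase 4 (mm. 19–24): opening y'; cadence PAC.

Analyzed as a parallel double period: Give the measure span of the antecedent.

measures 1–12

In a double period the four phrases pair into a large antecedent (phrases 1–2, ending imperfect authentic cadence) and a large consequent (phrases 3–4, ending perfect authentic cadence). The antecedent spans measures 1–12.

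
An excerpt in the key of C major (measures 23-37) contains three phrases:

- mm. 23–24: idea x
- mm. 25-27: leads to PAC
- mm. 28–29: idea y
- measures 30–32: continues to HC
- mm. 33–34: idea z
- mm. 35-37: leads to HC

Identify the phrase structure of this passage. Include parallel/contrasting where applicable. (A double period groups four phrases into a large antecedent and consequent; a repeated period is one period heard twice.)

The final phrase closes with a half cadence, which is not stronger than the preceding half cadence; the 3 phrases lack an overall antecedent–consequent design and so form a phrase group.

phrase group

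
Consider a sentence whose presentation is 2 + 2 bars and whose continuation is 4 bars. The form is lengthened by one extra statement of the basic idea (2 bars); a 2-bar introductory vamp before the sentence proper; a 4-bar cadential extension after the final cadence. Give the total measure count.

Basic sentence: 2 + 2 + 4 = 8 bars.
8 (basic form) + 2 (extra statement) + 2 (introduction) + 4 (cadential extension) = 16.

16 measures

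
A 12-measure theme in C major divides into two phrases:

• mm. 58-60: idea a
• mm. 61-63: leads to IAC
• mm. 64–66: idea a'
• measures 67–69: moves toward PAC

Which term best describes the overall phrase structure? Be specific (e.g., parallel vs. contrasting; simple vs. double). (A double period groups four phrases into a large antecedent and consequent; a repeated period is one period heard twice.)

Phrase 1 ends with an imperfect authentic cadence (weaker) and phrase 2 with a perfect authentic cadence (stronger): antecedent + consequent = a period.
The two phrases open with the same material (a / a'), so the period is parallel.

parallel period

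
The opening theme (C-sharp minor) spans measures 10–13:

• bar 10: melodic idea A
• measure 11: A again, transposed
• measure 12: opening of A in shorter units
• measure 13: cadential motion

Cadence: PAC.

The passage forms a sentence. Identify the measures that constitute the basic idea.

measures 10–10

The presentation of a sentence is the basic idea (bar 10) plus its repetition (m. 11); the basic idea is therefore m. 10.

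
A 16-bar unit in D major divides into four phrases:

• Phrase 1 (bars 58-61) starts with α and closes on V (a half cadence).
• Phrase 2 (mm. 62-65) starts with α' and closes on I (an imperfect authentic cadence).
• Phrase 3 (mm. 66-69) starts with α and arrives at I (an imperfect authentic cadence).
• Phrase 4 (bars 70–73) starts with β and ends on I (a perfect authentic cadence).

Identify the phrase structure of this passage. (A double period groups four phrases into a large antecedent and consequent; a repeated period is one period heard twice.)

parallel double period

Four phrases in two halves: the first half (mm. 58-65) ends with an imperfect authentic cadence, the second (mm. 66–73) with a perfect authentic cadence — a large antecedent–consequent pair, i.e. a double period.
Phrase 3 begins with the same material as phrase 1, making it parallel.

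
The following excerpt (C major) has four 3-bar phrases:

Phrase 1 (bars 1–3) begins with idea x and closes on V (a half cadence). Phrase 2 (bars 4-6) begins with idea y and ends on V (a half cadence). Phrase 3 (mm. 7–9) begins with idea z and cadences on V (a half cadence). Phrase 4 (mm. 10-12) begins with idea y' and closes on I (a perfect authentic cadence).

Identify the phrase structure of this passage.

Four phrases in two halves: the first half (measures 1–6) ends with a half cadence, the second (mm. 7–12) with a perfect authentic cadence — a large antecedent–consequent pair, i.e. a double period.
Phrase 3 begins with different material from phrase 1, making it contrasting.

contrasting double period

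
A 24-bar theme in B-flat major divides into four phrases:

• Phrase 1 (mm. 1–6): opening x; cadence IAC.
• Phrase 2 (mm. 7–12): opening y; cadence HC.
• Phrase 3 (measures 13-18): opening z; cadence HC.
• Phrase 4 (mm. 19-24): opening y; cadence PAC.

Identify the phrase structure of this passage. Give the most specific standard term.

contrasting double period

Four phrases in two halves: the first half (mm. 1-12) ends with a half cadence, the second (bars 13-24) with a perfect authentic cadence — a large antecedent–consequent pair, i.e. a double period.
Phrase 3 begins with different material from phrase 1, making it contrasting.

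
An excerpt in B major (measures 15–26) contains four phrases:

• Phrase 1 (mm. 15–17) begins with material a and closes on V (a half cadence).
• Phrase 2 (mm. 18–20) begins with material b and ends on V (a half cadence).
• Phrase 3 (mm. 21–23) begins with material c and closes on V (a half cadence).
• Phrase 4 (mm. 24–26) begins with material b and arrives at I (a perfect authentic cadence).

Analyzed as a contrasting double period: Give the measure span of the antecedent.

In a double period the four phrases pair into a large antecedent (phrases 1–2, ending half cadence) and a large consequent (phrases 3–4, ending perfect authentic cadence). The antecedent spans measures 15-20.

measures 15–20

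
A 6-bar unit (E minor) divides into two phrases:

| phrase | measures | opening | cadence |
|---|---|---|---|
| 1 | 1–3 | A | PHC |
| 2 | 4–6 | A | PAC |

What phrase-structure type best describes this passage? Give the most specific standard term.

parallel period

Phrase 1 ends with a Phrygian half cadence (weaker) and phrase 2 with a perfect authentic cadence (stronger): antecedent + consequent = a period.
The two phrases open with the same material (A / A), so the period is parallel.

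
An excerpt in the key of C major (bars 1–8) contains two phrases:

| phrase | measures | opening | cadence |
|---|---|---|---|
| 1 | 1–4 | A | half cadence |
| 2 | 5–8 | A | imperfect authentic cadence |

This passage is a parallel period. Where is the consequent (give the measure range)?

measures 5–8

The antecedent is the phrase ending with the weaker cadence (half cadence, phrase 1) and the consequent the one ending more conclusively (imperfect authentic cadence, phrase 2); the consequent is mm. 5–8.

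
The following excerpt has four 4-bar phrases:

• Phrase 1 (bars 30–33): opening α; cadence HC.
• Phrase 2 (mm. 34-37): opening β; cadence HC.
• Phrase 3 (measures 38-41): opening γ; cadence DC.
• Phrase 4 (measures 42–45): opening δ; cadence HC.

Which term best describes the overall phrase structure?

Phrase 4 ends with a half cadence, no stronger than phrase 2's half cadence, so the four phrases do not form a double period; nor do phrases 3–4 duplicate 1–2, so it is not a repeated period. With no phrase reaching a conclusive cadence, the passage is a phrase group.

phrase group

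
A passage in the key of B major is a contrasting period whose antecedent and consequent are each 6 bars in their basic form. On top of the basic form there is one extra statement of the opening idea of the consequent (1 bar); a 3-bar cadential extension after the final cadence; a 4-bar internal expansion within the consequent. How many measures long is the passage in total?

Basic contrasting period: 6 + 6 = 12 bars.
12 (basic form) + 1 (extra statement) + 3 (cadential extension) + 4 (internal expansion) = 20.

20 measures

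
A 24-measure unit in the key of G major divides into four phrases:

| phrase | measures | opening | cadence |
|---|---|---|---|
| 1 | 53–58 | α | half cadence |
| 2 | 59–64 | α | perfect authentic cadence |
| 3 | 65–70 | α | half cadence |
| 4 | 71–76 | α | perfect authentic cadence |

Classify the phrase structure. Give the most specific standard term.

The cadence pattern HC–PAC–HC–PAC is weak–strong twice, and phrases 3–4 restate phrases 1–2: a period heard twice, not a double period (which would end weakly at phrase 2).

repeated period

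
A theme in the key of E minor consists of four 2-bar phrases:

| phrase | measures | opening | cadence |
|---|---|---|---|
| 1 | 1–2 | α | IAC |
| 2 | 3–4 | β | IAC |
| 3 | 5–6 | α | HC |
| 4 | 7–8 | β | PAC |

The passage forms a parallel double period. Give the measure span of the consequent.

In a double period the four phrases pair into a large antecedent (phrases 1–2, ending imperfect authentic cadence) and a large consequent (phrases 3–4, ending perfect authentic cadence). The consequent spans measures 5–8.

measures 5–8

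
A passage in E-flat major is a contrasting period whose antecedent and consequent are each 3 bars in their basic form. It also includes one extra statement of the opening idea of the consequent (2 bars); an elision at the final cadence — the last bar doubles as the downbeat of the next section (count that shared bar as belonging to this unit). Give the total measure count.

Basic contrasting period: 3 + 3 = 6 bars.
6 (basic form) + 2 (extra statement) = 8.
The elision shares a bar with the next section but does not change this unit's count.

8 measures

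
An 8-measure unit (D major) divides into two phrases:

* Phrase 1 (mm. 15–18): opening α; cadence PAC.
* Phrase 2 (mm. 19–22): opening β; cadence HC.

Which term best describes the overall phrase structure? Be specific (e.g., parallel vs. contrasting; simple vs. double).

phrase group

The second phrase closes with a half cadence, which is not stronger than the first phrase's perfect authentic cadence; without a weak→strong cadential pair there is no antecedent–consequent relationship, so this is a phrase group rather than a period.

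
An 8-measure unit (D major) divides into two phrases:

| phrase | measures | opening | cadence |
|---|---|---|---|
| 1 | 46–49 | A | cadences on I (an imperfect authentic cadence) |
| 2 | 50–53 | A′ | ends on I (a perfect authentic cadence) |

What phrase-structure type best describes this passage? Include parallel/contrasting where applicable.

Phrase 1 ends with an imperfect authentic cadence (weaker) and phrase 2 with a perfect authentic cadence (stronger): antecedent + consequent = a period.
The two phrases open with the same material (A / A′), so the period is parallel.

parallel period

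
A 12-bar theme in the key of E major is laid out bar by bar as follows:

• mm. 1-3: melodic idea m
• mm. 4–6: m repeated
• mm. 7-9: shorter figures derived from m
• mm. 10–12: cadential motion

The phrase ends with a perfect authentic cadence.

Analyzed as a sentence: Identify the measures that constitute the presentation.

measures 1–6

The presentation of a sentence is the basic idea (mm. 1-3) plus its repetition (bars 4–6); the presentation is therefore mm. 1-6.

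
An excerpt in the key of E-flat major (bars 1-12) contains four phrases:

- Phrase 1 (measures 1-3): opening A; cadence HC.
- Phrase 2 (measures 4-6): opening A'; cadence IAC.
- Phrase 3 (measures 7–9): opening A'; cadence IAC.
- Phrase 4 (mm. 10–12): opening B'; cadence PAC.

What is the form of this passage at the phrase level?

Four phrases in two halves: the first half (measures 1–6) ends with an imperfect authentic cadence, the second (measures 7-12) with a perfect authentic cadence — a large antecedent–consequent pair, i.e. a double period.
Phrase 3 begins with the same material as phrase 1, making it parallel.

parallel double period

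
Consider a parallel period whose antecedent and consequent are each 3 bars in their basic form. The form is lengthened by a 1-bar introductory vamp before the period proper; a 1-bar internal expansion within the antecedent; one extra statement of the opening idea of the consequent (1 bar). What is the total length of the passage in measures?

9 measures

Basic parallel period: 3 + 3 = 6 bars.
6 (basic form) + 1 (introduction) + 1 (internal expansion) + 1 (extra statement) = 9.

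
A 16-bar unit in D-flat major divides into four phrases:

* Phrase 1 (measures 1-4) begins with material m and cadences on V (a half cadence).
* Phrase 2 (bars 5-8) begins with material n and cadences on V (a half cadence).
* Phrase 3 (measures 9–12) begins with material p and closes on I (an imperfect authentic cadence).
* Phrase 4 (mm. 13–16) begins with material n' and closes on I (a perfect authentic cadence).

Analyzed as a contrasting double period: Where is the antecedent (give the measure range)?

measures 1–8

In a double period the four phrases pair into a large antecedent (phrases 1–2, ending half cadence) and a large consequent (phrases 3–4, ending perfect authentic cadence). The antecedent spans mm. 1–8.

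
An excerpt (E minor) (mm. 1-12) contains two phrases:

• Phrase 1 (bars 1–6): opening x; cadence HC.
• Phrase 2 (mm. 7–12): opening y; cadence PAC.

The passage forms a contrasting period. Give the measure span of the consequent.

measures 7–12

The antecedent is the phrase ending with the weaker cadence (half cadence, phrase 1) and the consequent the one ending more conclusively (perfect authentic cadence, phrase 2); the consequent is measures 7–12.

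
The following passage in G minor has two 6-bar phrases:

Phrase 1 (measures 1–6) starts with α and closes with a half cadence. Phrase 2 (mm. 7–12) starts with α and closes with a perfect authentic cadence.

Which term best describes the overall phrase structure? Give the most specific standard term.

Phrase 1 ends with a half cadence (weaker) and phrase 2 with a perfect authentic cadence (stronger): antecedent + consequent = a period.
The two phrases open with the same material (α / α), so the period is parallel.

parallel period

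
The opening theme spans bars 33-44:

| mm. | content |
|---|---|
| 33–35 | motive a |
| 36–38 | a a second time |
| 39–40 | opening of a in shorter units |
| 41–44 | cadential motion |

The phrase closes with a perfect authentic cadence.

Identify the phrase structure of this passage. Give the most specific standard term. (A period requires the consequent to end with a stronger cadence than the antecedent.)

sentence

Basic idea (measures 33-35) + its repetition (mm. 36-38) form the presentation; fragmentation and cadence (mm. 39–44) form the continuation — the 12-bar whole is a sentence.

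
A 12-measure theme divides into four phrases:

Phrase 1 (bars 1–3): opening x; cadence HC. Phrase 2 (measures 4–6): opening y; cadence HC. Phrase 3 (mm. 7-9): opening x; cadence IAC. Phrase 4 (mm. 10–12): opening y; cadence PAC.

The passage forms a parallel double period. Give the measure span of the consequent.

measures 7–12

In a double period the four phrases pair into a large antecedent (phrases 1–2, ending half cadence) and a large consequent (phrases 3–4, ending perfect authentic cadence). The consequent spans measures 7-12.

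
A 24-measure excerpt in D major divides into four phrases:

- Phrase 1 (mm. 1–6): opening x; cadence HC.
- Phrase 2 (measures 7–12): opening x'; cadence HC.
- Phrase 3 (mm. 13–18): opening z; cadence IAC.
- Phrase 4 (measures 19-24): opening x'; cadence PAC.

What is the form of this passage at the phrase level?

contrasting double period

Four phrases in two halves: the first half (mm. 1–12) ends with a half cadence, the second (bars 13–24) with a perfect authentic cadence — a large antecedent–consequent pair, i.e. a double period.
Phrase 3 begins with different material from phrase 1, making it contrasting.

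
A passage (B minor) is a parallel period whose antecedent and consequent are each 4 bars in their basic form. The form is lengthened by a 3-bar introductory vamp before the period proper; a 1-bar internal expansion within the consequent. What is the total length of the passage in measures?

12 measures

Basic parallel period: 4 + 4 = 8 bars.
8 (basic form) + 3 (introduction) + 1 (internal expansion) = 12.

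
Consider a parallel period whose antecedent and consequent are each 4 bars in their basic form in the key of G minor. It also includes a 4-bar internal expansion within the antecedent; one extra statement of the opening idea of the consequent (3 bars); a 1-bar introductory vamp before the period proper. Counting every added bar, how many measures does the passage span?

16 measures

Basic parallel period: 4 + 4 = 8 bars.
8 (basic form) + 4 (internal expansion) + 3 (extra statement) + 1 (introduction) = 16.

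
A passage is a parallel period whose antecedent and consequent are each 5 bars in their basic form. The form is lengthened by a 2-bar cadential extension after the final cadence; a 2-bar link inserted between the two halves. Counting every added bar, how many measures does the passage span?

Basic parallel period: 5 + 5 = 10 bars.
10 (basic form) + 2 (cadential extension) + 2 (link) = 14.

14 measures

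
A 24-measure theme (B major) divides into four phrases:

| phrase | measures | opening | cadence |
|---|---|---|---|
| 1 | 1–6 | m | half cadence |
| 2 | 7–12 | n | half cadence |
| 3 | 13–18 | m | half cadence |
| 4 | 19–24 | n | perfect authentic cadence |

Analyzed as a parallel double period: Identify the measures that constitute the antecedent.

measures 1–12

In a double period the four phrases pair into a large antecedent (phrases 1–2, ending half cadence) and a large consequent (phrases 3–4, ending perfect authentic cadence). The antecedent spans bars 1-12.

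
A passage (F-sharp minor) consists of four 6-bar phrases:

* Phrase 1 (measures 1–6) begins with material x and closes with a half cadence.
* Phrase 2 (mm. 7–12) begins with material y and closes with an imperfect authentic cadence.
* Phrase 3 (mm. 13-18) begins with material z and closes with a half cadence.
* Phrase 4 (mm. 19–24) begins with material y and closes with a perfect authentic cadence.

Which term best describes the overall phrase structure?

Four phrases in two halves: the first half (measures 1-12) ends with an imperfect authentic cadence, the second (measures 13–24) with a perfect authentic cadence — a large antecedent–consequent pair, i.e. a double period.
Phrase 3 begins with different material from phrase 1, making it contrasting.

contrasting double period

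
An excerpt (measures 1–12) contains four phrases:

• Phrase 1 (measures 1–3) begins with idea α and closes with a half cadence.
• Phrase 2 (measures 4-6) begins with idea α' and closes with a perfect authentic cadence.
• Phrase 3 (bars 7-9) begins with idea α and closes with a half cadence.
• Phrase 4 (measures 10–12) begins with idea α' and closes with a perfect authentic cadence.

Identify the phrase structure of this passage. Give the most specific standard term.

The cadence pattern HC–PAC–HC–PAC is weak–strong twice, and phrases 3–4 restate phrases 1–2: a period heard twice, not a double period (which would end weakly at phrase 2).

repeated period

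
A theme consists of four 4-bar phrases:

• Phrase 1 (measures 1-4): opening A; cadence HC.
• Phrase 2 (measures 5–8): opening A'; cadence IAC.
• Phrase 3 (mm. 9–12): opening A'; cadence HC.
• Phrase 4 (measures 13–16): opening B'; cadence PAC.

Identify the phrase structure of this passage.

Four phrases in two halves: the first half (mm. 1–8) ends with an imperfect authentic cadence, the second (measures 9-16) with a perfect authentic cadence — a large antecedent–consequent pair, i.e. a double period.
Phrase 3 begins with the same material as phrase 1, making it parallel.

parallel double period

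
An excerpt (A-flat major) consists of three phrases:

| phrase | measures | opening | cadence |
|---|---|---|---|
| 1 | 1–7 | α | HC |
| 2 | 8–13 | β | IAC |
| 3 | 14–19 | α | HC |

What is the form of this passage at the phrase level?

The final phrase closes with a half cadence, which is not stronger than the preceding imperfect authentic cadence; the 3 phrases lack an overall antecedent–consequent design and so form a phrase group.

phrase group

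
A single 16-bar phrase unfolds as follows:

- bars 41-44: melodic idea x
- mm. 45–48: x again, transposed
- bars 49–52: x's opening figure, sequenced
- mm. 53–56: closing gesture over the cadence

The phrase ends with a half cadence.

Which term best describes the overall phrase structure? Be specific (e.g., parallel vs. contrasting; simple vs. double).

Basic idea (mm. 41–44) + its repetition (mm. 45–48) form the presentation; fragmentation and cadence (mm. 49–56) form the continuation — the 16-bar whole is a sentence.

sentence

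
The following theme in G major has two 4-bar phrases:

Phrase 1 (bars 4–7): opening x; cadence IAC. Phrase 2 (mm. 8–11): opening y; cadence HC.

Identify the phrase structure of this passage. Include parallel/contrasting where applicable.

phrase group

The second phrase closes with a half cadence, which is not stronger than the first phrase's imperfect authentic cadence; without a weak→strong cadential pair there is no antecedent–consequent relationship, so this is a phrase group rather than a period.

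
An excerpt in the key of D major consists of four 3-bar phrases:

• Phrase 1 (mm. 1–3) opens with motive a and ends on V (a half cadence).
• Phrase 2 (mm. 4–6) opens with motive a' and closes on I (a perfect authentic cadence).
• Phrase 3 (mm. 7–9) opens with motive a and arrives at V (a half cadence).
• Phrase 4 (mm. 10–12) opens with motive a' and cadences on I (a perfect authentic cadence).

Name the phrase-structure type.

repeated period

The cadence pattern HC–PAC–HC–PAC is weak–strong twice, and phrases 3–4 restate phrases 1–2: a period heard twice, not a double period (which would end weakly at phrase 2).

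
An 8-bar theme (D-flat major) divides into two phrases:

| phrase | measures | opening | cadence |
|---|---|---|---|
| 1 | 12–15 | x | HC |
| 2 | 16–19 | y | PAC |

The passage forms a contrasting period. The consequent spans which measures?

The antecedent is the phrase ending with the weaker cadence (half cadence, phrase 1) and the consequent the one ending more conclusively (perfect authentic cadence, phrase 2); the consequent is measures 16–19.

measures 16–19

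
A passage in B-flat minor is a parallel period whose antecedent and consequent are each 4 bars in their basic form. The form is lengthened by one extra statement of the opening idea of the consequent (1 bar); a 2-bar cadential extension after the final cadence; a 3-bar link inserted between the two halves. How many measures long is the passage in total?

Basic parallel period: 4 + 4 = 8 bars.
8 (basic form) + 1 (extra statement) + 2 (cadential extension) + 3 (link) = 14.

14 measures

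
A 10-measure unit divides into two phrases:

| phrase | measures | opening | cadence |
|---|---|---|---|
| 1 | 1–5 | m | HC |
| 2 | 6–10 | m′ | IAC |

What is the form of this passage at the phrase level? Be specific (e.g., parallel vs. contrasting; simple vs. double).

Phrase 1 ends with a half cadence (weaker) and phrase 2 with an imperfect authentic cadence (stronger): antecedent + consequent = a period.
The two phrases open with the same material (m / m′), so the period is parallel.

parallel period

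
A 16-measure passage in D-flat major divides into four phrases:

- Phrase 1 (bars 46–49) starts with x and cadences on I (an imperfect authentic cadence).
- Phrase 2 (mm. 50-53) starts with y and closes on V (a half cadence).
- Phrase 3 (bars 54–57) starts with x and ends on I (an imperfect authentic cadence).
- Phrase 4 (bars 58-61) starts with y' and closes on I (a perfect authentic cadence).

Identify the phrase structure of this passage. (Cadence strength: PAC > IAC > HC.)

Four phrases in two halves: the first half (bars 46–53) ends with a half cadence, the second (bars 54-61) with a perfect authentic cadence — a large antecedent–consequent pair, i.e. a double period.
Phrase 3 begins with the same material as phrase 1, making it parallel.

parallel double period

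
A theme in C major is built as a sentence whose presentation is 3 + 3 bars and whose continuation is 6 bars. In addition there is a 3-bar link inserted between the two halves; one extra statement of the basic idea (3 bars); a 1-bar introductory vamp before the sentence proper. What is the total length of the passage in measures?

Basic sentence: 3 + 3 + 6 = 12 bars.
12 (basic form) + 3 (link) + 3 (extra statement) + 1 (introduction) = 19.

19 measures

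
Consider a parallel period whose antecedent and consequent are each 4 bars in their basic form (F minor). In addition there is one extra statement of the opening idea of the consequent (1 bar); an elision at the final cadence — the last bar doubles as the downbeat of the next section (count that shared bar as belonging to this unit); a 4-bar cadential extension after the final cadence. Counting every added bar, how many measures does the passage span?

13 measures

Basic parallel period: 4 + 4 = 8 bars.
8 (basic form) + 1 (extra statement) + 4 (cadential extension) = 13.
The elision shares a bar with the next section but does not change this unit's count.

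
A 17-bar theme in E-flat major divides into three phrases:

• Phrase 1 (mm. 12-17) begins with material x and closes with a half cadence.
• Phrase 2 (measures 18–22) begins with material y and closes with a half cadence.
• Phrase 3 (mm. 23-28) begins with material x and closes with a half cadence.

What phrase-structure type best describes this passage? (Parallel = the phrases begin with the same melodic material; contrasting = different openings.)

The final phrase closes with a half cadence, which is not stronger than the preceding half cadence; the 3 phrases lack an overall antecedent–consequent design and so form a phrase group.

phrase group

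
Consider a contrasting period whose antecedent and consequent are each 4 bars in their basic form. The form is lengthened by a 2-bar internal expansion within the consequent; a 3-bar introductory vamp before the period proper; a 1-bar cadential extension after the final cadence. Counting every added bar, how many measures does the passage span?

Basic contrasting period: 4 + 4 = 8 bars.
8 (basic form) + 2 (internal expansion) + 3 (introduction) + 1 (cadential extension) = 14.

14 measures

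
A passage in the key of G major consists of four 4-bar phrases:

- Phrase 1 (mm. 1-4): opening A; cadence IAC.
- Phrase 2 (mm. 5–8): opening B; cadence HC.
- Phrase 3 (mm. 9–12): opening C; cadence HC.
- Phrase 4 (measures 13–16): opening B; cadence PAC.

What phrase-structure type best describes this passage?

Four phrases in two halves: the first half (mm. 1-8) ends with a half cadence, the second (bars 9–16) with a perfect authentic cadence — a large antecedent–consequent pair, i.e. a double period.
Phrase 3 begins with different material from phrase 1, making it contrasting.

contrasting double period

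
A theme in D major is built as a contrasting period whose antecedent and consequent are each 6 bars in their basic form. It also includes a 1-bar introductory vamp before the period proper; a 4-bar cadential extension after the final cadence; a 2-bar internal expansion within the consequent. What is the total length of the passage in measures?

Basic contrasting period: 6 + 6 = 12 bars.
12 (basic form) + 1 (introduction) + 4 (cadential extension) + 2 (internal expansion) = 19.

19 measures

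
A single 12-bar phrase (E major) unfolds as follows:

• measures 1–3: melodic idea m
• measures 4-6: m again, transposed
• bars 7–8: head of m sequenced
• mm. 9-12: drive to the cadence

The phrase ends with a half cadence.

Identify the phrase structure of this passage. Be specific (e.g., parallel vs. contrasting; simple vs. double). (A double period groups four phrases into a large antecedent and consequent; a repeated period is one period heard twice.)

sentence

Basic idea (mm. 1-3) + its repetition (mm. 4–6) form the presentation; fragmentation and cadence (measures 7–12) form the continuation — the 12-bar whole is a sentence.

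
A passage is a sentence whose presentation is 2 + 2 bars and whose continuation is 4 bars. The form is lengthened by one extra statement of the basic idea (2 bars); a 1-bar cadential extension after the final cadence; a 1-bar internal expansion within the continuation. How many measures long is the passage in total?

12 measures

Basic sentence: 2 + 2 + 4 = 8 bars.
8 (basic form) + 2 (extra statement) + 1 (cadential extension) + 1 (internal expansion) = 12.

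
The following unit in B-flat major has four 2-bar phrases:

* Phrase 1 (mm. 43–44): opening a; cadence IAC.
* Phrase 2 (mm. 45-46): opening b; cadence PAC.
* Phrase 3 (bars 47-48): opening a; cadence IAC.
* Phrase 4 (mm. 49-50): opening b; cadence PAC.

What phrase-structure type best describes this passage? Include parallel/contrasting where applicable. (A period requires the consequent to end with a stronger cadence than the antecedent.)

The cadence pattern IAC–PAC–IAC–PAC is weak–strong twice, and phrases 3–4 restate phrases 1–2: a period heard twice, not a double period (which would end weakly at phrase 2).

repeated period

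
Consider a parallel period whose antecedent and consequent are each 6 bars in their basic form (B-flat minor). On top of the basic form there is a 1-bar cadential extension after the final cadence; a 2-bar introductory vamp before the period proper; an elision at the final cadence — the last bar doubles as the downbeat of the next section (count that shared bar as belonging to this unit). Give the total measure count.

Basic parallel period: 6 + 6 = 12 bars.
12 (basic form) + 1 (cadential extension) + 2 (introduction) = 15.
The elision shares a bar with the next section but does not change this unit's count.

15 measures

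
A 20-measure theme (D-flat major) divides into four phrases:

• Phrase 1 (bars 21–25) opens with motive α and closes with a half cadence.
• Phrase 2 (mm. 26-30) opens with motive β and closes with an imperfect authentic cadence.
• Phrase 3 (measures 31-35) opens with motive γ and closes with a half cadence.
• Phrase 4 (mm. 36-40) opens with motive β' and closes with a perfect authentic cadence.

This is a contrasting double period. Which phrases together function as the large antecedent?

In a double period the first pair of phrases (ending imperfect authentic cadence) is the large antecedent and the second pair (ending perfect authentic cadence) is the large consequent; the antecedent is phrases 1 and 2.

phrases 1 and 2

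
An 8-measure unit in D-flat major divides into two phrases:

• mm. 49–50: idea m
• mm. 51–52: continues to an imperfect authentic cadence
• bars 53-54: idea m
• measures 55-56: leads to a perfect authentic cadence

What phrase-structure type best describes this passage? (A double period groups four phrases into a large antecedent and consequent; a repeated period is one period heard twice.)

parallel period

Phrase 1 ends with an imperfect authentic cadence (weaker) and phrase 2 with a perfect authentic cadence (stronger): antecedent + consequent = a period.
The two phrases open with the same material (m / m), so the period is parallel.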